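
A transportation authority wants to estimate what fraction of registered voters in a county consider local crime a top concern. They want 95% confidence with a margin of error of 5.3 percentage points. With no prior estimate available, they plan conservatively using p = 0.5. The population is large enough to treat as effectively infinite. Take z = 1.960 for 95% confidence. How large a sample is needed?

With p = 0.5, p(1−p) = 0.25.
n = z²·p(1−p)/E² = 1.960² × 0.2500 / 0.053² = 3.8416 × 0.2500 / 0.002809 ≈ 341.90.
Rounding up gives n = 342.

342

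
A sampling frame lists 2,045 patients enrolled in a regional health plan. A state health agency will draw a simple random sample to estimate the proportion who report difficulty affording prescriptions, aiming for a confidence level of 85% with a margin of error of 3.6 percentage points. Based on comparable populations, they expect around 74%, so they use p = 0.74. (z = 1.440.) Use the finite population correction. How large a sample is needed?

268

Unadjusted: n₀ = 1.440² × 0.74 × 0.26 / 0.036² ≈ 307.84, so n₀ = 308.
Finite population correction with N = 2,045: n = n₀ / (1 + (n₀−1)/N) = 308 / (1 + 307/2045) = 308 / 1.1501 ≈ 267.80.
Rounding up, n = 268.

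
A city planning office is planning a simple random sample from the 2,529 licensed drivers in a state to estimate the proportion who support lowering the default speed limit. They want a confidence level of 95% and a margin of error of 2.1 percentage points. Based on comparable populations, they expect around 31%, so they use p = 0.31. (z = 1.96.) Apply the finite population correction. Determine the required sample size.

1074

Unadjusted: n₀ = 1.96² × 0.31 × 0.69 / 0.021² ≈ 1863.31, so n₀ = 1864.
Finite population correction with N = 2,529: n = n₀ / (1 + (n₀−1)/N) = 1864 / (1 + 1863/2529) = 1864 / 1.7367 ≈ 1073.33.
Rounding up, n = 1074.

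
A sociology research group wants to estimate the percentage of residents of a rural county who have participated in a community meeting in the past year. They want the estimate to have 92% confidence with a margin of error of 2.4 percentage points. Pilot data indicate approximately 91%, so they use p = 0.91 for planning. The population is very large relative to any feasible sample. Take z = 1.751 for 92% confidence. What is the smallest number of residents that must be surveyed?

With p = 0.91, p(1−p) = 0.0819.
n = z²·p(1−p)/E² = 1.751² × 0.0819 / 0.024² = 3.0660 × 0.0819 / 0.000576 ≈ 435.95.
Rounding up gives n = 436.

436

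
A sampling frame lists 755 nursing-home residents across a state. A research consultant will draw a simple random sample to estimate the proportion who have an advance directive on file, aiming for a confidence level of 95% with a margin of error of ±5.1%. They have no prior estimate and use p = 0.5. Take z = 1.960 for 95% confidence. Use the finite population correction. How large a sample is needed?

Unadjusted: n₀ = 1.960² × 0.50 × 0.50 / 0.051² ≈ 369.24, so n₀ = 370.
Finite population correction with N = 755: n = n₀ / (1 + (n₀−1)/N) = 370 / (1 + 369/755) = 370 / 1.4887 ≈ 248.53.
Rounding up, n = 249.

249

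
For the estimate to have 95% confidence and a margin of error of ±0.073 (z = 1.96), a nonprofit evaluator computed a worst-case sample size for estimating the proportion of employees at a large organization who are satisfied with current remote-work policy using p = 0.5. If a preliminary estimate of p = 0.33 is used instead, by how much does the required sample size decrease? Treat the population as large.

Conservative (p = 0.5): n = 1.96² × 0.25 / 0.073² ≈ 180.22 → 181.
Using p = 0.33: p(1−p) = 0.2211, so n = 1.96² × 0.2211 / 0.073² ≈ 159.39 → 160.
Reduction: 181 − 160 = 21.

21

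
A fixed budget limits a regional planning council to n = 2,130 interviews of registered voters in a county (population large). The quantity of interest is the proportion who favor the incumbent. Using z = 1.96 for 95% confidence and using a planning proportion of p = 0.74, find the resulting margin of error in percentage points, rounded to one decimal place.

1.9

SE(p̂) = √[p(1−p)/n] = √[0.1924/2130] = 0.00950.
E = z × SE = 1.96 × 0.00950 = 0.01863, or 1.9 percentage points.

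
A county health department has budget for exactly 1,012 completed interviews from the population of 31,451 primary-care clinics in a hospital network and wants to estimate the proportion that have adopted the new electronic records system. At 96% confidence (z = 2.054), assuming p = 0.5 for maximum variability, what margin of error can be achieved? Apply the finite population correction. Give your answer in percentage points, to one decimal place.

Finite-population factor: (N−n)/(N−1) = (31451−1012)/(31451−1) = 0.9679.
SE(p̂) = √[p(1−p)/n · (N−n)/(N−1)] = √[0.2500/1012 × 0.9679] = 0.01546.
E = z × SE = 2.054 × 0.01546 = 0.03176 ≈ 3.2 percentage points.

3.2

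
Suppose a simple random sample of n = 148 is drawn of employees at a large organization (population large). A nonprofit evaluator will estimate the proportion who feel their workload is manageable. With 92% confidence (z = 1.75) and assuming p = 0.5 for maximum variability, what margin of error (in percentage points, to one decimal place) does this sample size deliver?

SE(p̂) = √[p(1−p)/n] = √[0.2500/148] = 0.04110.
E = z × SE = 1.75 × 0.04110 = 0.07192, or 7.2 percentage points.

7.2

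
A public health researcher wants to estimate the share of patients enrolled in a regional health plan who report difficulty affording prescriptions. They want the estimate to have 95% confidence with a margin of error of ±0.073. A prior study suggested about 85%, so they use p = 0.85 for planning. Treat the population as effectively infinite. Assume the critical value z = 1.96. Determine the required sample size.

92

With p = 0.85, p(1−p) = 0.1275.
n = z²·p(1−p)/E² = 1.96² × 0.1275 / 0.073² = 3.8416 × 0.1275 / 0.005329 ≈ 91.91.
Rounding up gives n = 92.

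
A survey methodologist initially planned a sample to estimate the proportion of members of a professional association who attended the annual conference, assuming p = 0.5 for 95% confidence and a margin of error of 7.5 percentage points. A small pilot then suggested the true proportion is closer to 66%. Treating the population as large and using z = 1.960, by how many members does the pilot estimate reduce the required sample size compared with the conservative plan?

Conservative (p = 0.5): n = 1.960² × 0.25 / 0.075² ≈ 170.74 → 171.
Using p = 0.66: p(1−p) = 0.2244, so n = 1.960² × 0.2244 / 0.075² ≈ 153.25 → 154.
Reduction: 171 − 154 = 17.

17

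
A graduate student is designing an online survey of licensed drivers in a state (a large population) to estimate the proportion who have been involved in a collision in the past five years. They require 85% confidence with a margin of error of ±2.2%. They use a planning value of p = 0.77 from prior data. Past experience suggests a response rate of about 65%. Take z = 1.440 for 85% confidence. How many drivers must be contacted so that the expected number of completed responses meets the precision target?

1168

Completed interviews needed: n₀ = 1.440² × 0.1771 / 0.022² ≈ 758.75 → 759.
At a 65% response rate, contacts needed = 759 / 0.65 ≈ 1167.69 → 1168.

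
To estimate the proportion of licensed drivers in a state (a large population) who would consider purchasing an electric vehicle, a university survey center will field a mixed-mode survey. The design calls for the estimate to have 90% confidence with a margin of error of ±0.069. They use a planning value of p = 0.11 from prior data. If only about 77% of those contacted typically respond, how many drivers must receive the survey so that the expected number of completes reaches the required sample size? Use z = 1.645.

73

Completed interviews needed: n₀ = 1.645² × 0.0979 / 0.069² ≈ 55.64 → 56.
At a 77% response rate, contacts needed = 56 / 0.77 ≈ 72.73 → 73.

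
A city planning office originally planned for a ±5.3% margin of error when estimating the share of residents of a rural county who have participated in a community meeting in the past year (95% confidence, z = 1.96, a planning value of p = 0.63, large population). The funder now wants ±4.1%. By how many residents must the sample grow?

At ±5.3%: n = 1.96² × 0.2331 / 0.053² ≈ 318.79 → 319.
At ±4.1%: n = 1.96² × 0.2331 / 0.041² ≈ 532.70 → 533.
Additional respondents: 533 − 319 = 214.

214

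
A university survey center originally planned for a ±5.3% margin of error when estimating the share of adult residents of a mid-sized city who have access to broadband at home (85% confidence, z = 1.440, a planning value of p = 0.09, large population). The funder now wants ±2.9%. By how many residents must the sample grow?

At ±5.3%: n = 1.440² × 0.0819 / 0.053² ≈ 60.46 → 61.
At ±2.9%: n = 1.440² × 0.0819 / 0.029² ≈ 201.94 → 202.
Additional respondents: 202 − 61 = 141.

141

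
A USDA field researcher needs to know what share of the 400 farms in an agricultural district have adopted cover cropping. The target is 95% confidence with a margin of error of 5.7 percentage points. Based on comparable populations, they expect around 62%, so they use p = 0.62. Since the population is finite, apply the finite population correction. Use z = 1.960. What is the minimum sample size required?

165

Unadjusted: n₀ = 1.960² × 0.62 × 0.38 / 0.057² ≈ 278.57, so n₀ = 279.
Finite population correction with N = 400: n = n₀ / (1 + (n₀−1)/N) = 279 / (1 + 278/400) = 279 / 1.6950 ≈ 164.60.
Rounding up, n = 165.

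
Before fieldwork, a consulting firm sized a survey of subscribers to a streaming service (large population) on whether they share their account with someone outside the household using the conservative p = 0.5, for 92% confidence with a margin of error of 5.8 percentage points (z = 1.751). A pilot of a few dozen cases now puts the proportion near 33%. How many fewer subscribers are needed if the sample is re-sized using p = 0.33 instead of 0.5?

Conservative (p = 0.5): n = 1.751² × 0.25 / 0.058² ≈ 227.85 → 228.
Using p = 0.33: p(1−p) = 0.2211, so n = 1.751² × 0.2211 / 0.058² ≈ 201.51 → 202.
Reduction: 228 − 202 = 26.

26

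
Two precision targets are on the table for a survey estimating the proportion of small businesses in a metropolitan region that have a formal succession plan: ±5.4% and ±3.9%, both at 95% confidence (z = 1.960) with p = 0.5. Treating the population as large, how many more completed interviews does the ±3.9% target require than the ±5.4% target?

302

At ±5.4%: n = 1.960² × 0.2500 / 0.054² ≈ 329.36 → 330.
At ±3.9%: n = 1.960² × 0.2500 / 0.039² ≈ 631.43 → 632.
Additional respondents: 632 − 330 = 302.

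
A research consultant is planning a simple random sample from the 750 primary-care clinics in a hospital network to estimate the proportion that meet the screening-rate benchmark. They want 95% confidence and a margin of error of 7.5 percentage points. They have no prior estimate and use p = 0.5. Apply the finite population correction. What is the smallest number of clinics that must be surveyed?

140

For 95% confidence, z = 1.960.
Unadjusted: n₀ = 1.960² × 0.50 × 0.50 / 0.075² ≈ 170.74, so n₀ = 171.
Finite population correction with N = 750: n = n₀ / (1 + (n₀−1)/N) = 171 / (1 + 170/750) = 171 / 1.2267 ≈ 139.40.
Rounding up, n = 140.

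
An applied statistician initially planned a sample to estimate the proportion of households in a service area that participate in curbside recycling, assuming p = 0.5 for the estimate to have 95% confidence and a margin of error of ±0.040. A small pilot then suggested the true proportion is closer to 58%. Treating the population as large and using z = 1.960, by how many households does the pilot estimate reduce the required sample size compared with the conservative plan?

16

Conservative (p = 0.5): n = 1.960² × 0.25 / 0.040² ≈ 600.25 → 601.
Using p = 0.58: p(1−p) = 0.2436, so n = 1.960² × 0.2436 / 0.040² ≈ 584.88 → 585.
Reduction: 601 − 585 = 16.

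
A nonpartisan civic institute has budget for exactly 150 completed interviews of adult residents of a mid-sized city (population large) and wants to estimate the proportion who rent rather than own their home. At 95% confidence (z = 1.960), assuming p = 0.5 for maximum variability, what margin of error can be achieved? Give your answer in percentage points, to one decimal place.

SE(p̂) = √[p(1−p)/n] = √[0.2500/150] = 0.04082.
E = z × SE = 1.960 × 0.04082 = 0.08002, or 8.0 percentage points.

8.0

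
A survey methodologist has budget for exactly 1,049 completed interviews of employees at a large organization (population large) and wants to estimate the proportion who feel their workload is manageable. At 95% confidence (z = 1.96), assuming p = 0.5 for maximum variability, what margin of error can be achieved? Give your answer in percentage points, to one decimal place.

SE(p̂) = √[p(1−p)/n] = √[0.2500/1049] = 0.01544.
E = z × SE = 1.96 × 0.01544 = 0.03026, or 3.0 percentage points.

3.0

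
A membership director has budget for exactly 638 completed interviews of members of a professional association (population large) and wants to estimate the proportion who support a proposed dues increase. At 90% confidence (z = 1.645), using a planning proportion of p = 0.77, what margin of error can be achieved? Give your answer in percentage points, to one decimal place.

SE(p̂) = √[p(1−p)/n] = √[0.1771/638] = 0.01666.
E = z × SE = 1.645 × 0.01666 = 0.02741, or 2.7 percentage points.

2.7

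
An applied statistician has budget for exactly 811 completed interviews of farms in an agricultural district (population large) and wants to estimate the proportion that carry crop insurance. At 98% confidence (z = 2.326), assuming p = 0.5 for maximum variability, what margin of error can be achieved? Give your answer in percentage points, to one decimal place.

4.1

SE(p̂) = √[p(1−p)/n] = √[0.2500/811] = 0.01756.
E = z × SE = 2.326 × 0.01756 = 0.04084, or 4.1 percentage points.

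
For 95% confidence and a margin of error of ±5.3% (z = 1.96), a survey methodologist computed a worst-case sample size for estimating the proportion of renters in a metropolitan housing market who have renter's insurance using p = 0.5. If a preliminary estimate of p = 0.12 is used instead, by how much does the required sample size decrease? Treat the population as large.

197

Conservative (p = 0.5): n = 1.96² × 0.25 / 0.053² ≈ 341.90 → 342.
Using p = 0.12: p(1−p) = 0.1056, so n = 1.96² × 0.1056 / 0.053² ≈ 144.42 → 145.
Reduction: 342 − 145 = 197.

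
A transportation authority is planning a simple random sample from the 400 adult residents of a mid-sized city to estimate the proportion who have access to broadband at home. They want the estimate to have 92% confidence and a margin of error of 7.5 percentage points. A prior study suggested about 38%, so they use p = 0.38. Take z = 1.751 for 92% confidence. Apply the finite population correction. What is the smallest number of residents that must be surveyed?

Unadjusted: n₀ = 1.751² × 0.38 × 0.62 / 0.075² ≈ 128.42, so n₀ = 129.
Finite population correction with N = 400: n = n₀ / (1 + (n₀−1)/N) = 129 / (1 + 128/400) = 129 / 1.3200 ≈ 97.73.
Rounding up, n = 98.

98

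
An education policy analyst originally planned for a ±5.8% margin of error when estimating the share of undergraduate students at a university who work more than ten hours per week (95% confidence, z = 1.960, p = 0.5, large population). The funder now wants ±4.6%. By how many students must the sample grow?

At ±5.8%: n = 1.960² × 0.2500 / 0.058² ≈ 285.49 → 286.
At ±4.6%: n = 1.960² × 0.2500 / 0.046² ≈ 453.88 → 454.
Additional respondents: 454 − 286 = 168.

168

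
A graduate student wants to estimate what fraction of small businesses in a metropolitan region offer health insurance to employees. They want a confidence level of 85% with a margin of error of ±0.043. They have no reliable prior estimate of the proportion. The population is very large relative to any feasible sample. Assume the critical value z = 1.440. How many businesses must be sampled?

With no prior estimate, use p = 0.5, giving p(1−p) = 0.25.
n = z²·p(1−p)/E² = 1.440² × 0.2500 / 0.043² = 2.0736 × 0.2500 / 0.001849 ≈ 280.37.
Rounding up gives n = 281.

281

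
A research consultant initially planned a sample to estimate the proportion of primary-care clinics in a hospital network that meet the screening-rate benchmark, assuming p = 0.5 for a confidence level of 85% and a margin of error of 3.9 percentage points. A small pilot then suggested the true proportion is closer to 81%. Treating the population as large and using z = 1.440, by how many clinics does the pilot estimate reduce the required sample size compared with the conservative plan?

Conservative (p = 0.5): n = 1.440² × 0.25 / 0.039² ≈ 340.83 → 341.
Using p = 0.81: p(1−p) = 0.1539, so n = 1.440² × 0.1539 / 0.039² ≈ 209.81 → 210.
Reduction: 341 − 210 = 131.

131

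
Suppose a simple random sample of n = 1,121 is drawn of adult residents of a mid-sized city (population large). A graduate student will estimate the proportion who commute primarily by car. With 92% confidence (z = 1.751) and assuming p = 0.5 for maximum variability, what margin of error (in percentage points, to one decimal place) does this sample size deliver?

SE(p̂) = √[p(1−p)/n] = √[0.2500/1121] = 0.01493.
E = z × SE = 1.751 × 0.01493 = 0.02615, or 2.6 percentage points.

2.6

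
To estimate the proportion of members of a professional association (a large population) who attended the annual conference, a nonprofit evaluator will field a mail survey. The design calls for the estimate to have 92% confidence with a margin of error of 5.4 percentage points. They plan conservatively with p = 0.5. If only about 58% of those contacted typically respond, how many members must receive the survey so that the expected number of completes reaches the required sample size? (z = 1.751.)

Completed interviews needed: n₀ = 1.751² × 0.2500 / 0.054² ≈ 262.86 → 263.
At a 58% response rate, contacts needed = 263 / 0.58 ≈ 453.45 → 454.

454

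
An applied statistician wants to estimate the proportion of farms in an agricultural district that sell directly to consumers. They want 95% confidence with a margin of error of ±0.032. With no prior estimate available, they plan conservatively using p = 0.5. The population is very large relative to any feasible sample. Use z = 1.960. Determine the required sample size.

938

With p = 0.5, p(1−p) = 0.25.
n = z²·p(1−p)/E² = 1.960² × 0.2500 / 0.032² = 3.8416 × 0.2500 / 0.001024 ≈ 937.89.
Rounding up gives n = 938.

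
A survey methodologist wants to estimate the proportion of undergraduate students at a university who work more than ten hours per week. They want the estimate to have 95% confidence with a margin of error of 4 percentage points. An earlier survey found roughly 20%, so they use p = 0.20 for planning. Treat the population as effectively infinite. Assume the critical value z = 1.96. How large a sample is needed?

385

With p = 0.20, p(1−p) = 0.1600.
n = z²·p(1−p)/E² = 1.96² × 0.1600 / 0.040² = 3.8416 × 0.1600 / 0.001600 ≈ 384.16.
Rounding up gives n = 385.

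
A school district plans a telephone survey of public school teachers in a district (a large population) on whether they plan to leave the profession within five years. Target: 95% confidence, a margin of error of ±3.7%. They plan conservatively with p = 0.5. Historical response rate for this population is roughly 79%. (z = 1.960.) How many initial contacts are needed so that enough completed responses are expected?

889

Completed interviews needed: n₀ = 1.960² × 0.2500 / 0.037² ≈ 701.53 → 702.
At a 79% response rate, contacts needed = 702 / 0.79 ≈ 888.61 → 889.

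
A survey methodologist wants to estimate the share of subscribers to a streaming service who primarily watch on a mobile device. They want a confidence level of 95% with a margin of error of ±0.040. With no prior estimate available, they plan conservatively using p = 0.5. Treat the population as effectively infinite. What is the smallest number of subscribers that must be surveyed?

601

For 95% confidence, z = 1.960.
With p = 0.5, p(1−p) = 0.25.
n = z²·p(1−p)/E² = 1.960² × 0.2500 / 0.040² = 3.8416 × 0.2500 / 0.001600 ≈ 600.25.
Rounding up gives n = 601.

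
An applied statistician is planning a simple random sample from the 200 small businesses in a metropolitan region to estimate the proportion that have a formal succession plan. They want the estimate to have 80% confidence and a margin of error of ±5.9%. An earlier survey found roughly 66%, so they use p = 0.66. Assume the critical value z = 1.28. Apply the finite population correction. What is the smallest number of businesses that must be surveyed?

Unadjusted: n₀ = 1.28² × 0.66 × 0.34 / 0.059² ≈ 105.62, so n₀ = 106.
Finite population correction with N = 200: n = n₀ / (1 + (n₀−1)/N) = 106 / (1 + 105/200) = 106 / 1.5250 ≈ 69.51.
Rounding up, n = 70.

70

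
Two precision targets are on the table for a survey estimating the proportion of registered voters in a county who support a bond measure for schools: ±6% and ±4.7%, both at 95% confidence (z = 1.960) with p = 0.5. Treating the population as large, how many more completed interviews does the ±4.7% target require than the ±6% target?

At ±6%: n = 1.960² × 0.2500 / 0.060² ≈ 266.78 → 267.
At ±4.7%: n = 1.960² × 0.2500 / 0.047² ≈ 434.77 → 435.
Additional respondents: 435 − 267 = 168.

168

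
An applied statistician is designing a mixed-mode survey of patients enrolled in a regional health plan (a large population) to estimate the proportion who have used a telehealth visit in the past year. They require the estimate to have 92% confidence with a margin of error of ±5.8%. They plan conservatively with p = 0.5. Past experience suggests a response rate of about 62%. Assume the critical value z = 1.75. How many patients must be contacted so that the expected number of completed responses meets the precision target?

368

Completed interviews needed: n₀ = 1.75² × 0.2500 / 0.058² ≈ 227.59 → 228.
At a 62% response rate, contacts needed = 228 / 0.62 ≈ 367.74 → 368.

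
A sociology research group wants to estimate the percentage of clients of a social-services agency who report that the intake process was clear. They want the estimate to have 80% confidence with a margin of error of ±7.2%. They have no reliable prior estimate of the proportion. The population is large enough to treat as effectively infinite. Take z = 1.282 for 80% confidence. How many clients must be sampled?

With no prior estimate, use p = 0.5, giving p(1−p) = 0.25.
n = z²·p(1−p)/E² = 1.282² × 0.2500 / 0.072² = 1.6435 × 0.2500 / 0.005184 ≈ 79.26.
Rounding up gives n = 80.

80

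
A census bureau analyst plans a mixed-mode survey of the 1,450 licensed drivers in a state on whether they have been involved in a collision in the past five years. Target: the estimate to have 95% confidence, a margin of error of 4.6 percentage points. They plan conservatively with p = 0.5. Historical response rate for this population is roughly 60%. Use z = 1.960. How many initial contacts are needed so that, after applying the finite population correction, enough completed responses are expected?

577

Completed interviews needed (unadjusted): n₀ = 1.960² × 0.2500 / 0.046² ≈ 453.88 → 454.
FPC for N = 1,450: n = 454 / (1 + 453/1450) = 454 / 1.3124 ≈ 345.93 → 346.
At a 60% response rate, contacts needed = 346 / 0.60 ≈ 576.67 → 577.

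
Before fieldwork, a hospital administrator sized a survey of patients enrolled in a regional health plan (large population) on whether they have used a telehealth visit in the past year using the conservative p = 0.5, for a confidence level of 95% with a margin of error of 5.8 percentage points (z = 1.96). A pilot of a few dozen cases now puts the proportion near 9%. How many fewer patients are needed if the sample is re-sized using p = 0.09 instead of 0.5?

Conservative (p = 0.5): n = 1.96² × 0.25 / 0.058² ≈ 285.49 → 286.
Using p = 0.09: p(1−p) = 0.0819, so n = 1.96² × 0.0819 / 0.058² ≈ 93.53 → 94.
Reduction: 286 − 94 = 192.

192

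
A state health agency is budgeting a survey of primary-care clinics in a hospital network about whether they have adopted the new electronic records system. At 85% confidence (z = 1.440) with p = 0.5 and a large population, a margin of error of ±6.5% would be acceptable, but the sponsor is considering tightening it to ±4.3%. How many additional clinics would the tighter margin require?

At ±6.5%: n = 1.440² × 0.2500 / 0.065² ≈ 122.70 → 123.
At ±4.3%: n = 1.440² × 0.2500 / 0.043² ≈ 280.37 → 281.
Additional respondents: 281 − 123 = 158.

158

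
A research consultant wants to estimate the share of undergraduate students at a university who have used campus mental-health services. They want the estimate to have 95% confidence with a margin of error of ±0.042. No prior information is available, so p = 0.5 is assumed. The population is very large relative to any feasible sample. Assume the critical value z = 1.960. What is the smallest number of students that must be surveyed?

545

With p = 0.5, p(1−p) = 0.25.
n = z²·p(1−p)/E² = 1.960² × 0.2500 / 0.042² = 3.8416 × 0.2500 / 0.001764 ≈ 544.44.
Rounding up gives n = 545.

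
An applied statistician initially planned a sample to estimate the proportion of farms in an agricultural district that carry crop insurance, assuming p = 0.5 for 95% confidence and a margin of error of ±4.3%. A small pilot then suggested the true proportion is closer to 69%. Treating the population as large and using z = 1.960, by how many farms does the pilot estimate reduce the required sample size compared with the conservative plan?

75

Conservative (p = 0.5): n = 1.960² × 0.25 / 0.043² ≈ 519.42 → 520.
Using p = 0.69: p(1−p) = 0.2139, so n = 1.960² × 0.2139 / 0.043² ≈ 444.41 → 445.
Reduction: 520 − 445 = 75.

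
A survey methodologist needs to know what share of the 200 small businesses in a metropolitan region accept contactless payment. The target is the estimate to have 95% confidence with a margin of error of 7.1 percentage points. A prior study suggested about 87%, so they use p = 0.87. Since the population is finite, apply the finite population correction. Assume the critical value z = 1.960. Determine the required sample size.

Unadjusted: n₀ = 1.960² × 0.87 × 0.13 / 0.071² ≈ 86.19, so n₀ = 87.
Finite population correction with N = 200: n = n₀ / (1 + (n₀−1)/N) = 87 / (1 + 86/200) = 87 / 1.4300 ≈ 60.84.
Rounding up, n = 61.

61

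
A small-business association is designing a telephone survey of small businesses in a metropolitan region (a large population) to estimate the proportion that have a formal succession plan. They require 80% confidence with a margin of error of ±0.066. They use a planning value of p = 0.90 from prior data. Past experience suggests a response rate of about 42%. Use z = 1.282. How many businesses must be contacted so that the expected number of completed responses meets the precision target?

81

Completed interviews needed: n₀ = 1.282² × 0.0900 / 0.066² ≈ 33.96 → 34.
At a 42% response rate, contacts needed = 34 / 0.42 ≈ 80.95 → 81.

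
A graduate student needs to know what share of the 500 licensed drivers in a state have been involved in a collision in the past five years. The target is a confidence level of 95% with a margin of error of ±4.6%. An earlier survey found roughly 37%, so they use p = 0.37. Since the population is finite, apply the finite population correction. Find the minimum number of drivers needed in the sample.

For 95% confidence, z = 1.960.
Unadjusted: n₀ = 1.960² × 0.37 × 0.63 / 0.046² ≈ 423.19, so n₀ = 424.
Finite population correction with N = 500: n = n₀ / (1 + (n₀−1)/N) = 424 / (1 + 423/500) = 424 / 1.8460 ≈ 229.69.
Rounding up, n = 230.

230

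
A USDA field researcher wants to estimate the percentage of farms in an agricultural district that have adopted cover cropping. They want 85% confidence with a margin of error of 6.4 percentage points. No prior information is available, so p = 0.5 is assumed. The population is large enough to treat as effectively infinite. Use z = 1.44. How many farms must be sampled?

127

With p = 0.5, p(1−p) = 0.25.
n = z²·p(1−p)/E² = 1.44² × 0.2500 / 0.064² = 2.0736 × 0.2500 / 0.004096 ≈ 126.56.
Rounding up gives n = 127.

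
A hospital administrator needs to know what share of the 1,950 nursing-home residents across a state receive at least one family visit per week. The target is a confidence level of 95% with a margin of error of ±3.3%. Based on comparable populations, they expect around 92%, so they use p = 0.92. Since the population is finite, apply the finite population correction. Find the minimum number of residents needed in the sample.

230

For 95% confidence, z = 1.960.
Unadjusted: n₀ = 1.960² × 0.92 × 0.08 / 0.033² ≈ 259.63, so n₀ = 260.
Finite population correction with N = 1,950: n = n₀ / (1 + (n₀−1)/N) = 260 / (1 + 259/1950) = 260 / 1.1328 ≈ 229.52.
Rounding up, n = 230.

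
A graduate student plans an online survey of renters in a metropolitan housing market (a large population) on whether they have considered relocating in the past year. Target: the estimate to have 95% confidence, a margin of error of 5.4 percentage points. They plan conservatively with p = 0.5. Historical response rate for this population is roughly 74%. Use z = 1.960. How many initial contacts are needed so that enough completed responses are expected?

Completed interviews needed: n₀ = 1.960² × 0.2500 / 0.054² ≈ 329.36 → 330.
At a 74% response rate, contacts needed = 330 / 0.74 ≈ 445.95 → 446.

446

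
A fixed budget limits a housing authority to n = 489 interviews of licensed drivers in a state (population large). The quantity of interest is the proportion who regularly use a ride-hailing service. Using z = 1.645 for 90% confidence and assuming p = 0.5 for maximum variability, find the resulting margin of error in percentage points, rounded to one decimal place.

SE(p̂) = √[p(1−p)/n] = √[0.2500/489] = 0.02261.
E = z × SE = 1.645 × 0.02261 = 0.03719, or 3.7 percentage points.

3.7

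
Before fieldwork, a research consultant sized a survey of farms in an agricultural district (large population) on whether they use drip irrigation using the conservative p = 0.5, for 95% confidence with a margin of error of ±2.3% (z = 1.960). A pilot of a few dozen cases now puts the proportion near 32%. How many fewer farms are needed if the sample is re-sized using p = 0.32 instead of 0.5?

Conservative (p = 0.5): n = 1.960² × 0.25 / 0.023² ≈ 1815.50 → 1816.
Using p = 0.32: p(1−p) = 0.2176, so n = 1.960² × 0.2176 / 0.023² ≈ 1580.21 → 1581.
Reduction: 1816 − 1581 = 235.

235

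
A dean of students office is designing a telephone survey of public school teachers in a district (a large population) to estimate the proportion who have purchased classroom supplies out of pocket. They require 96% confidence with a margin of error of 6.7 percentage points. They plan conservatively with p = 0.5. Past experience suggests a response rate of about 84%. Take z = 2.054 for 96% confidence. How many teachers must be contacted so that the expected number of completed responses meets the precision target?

280

Completed interviews needed: n₀ = 2.054² × 0.2500 / 0.067² ≈ 234.96 → 235.
At an 84% response rate, contacts needed = 235 / 0.84 ≈ 279.76 → 280.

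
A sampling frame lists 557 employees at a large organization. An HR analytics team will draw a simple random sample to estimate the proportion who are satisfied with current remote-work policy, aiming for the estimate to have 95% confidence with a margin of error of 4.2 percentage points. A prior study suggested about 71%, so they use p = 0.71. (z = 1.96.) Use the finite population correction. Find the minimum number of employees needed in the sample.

249

Unadjusted: n₀ = 1.96² × 0.71 × 0.29 / 0.042² ≈ 448.40, so n₀ = 449.
Finite population correction with N = 557: n = n₀ / (1 + (n₀−1)/N) = 449 / (1 + 448/557) = 449 / 1.8043 ≈ 248.85.
Rounding up, n = 249.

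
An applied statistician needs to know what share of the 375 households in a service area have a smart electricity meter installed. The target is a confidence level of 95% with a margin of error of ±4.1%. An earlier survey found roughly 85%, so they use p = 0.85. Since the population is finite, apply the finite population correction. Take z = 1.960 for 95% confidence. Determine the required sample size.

165

Unadjusted: n₀ = 1.960² × 0.85 × 0.15 / 0.041² ≈ 291.38, so n₀ = 292.
Finite population correction with N = 375: n = n₀ / (1 + (n₀−1)/N) = 292 / (1 + 291/375) = 292 / 1.7760 ≈ 164.41.
Rounding up, n = 165.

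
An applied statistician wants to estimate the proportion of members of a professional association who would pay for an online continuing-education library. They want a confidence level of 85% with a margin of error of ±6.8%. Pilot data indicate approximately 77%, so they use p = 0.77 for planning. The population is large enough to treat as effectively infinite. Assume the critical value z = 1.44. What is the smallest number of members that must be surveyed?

With p = 0.77, p(1−p) = 0.1771.
n = z²·p(1−p)/E² = 1.44² × 0.1771 / 0.068² = 2.0736 × 0.1771 / 0.004624 ≈ 79.42.
Rounding up gives n = 80.

80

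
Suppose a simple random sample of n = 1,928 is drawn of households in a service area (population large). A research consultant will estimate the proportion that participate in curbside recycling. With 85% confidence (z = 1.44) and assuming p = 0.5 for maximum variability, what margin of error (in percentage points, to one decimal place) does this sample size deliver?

SE(p̂) = √[p(1−p)/n] = √[0.2500/1928] = 0.01139.
E = z × SE = 1.44 × 0.01139 = 0.01640, or 1.6 percentage points.

1.6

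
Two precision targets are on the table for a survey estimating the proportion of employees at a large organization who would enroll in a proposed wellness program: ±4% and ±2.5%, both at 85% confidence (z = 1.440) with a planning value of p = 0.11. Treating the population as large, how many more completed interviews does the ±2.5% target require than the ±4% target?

At ±4%: n = 1.440² × 0.0979 / 0.040² ≈ 126.88 → 127.
At ±2.5%: n = 1.440² × 0.0979 / 0.025² ≈ 324.81 → 325.
Additional respondents: 325 − 127 = 198.

198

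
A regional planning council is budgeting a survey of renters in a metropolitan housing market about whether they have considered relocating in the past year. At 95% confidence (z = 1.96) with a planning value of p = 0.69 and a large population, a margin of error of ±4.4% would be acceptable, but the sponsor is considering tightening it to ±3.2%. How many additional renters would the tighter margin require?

378

At ±4.4%: n = 1.96² × 0.2139 / 0.044² ≈ 424.44 → 425.
At ±3.2%: n = 1.96² × 0.2139 / 0.032² ≈ 802.46 → 803.
Additional respondents: 803 − 425 = 378.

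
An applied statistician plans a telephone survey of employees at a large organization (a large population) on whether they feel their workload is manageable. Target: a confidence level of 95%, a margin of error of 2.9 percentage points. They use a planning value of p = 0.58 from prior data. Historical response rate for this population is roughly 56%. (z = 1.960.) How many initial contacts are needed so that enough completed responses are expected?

1988

Completed interviews needed: n₀ = 1.960² × 0.2436 / 0.029² ≈ 1112.74 → 1113.
At a 56% response rate, contacts needed = 1113 / 0.56 ≈ 1987.50 → 1988.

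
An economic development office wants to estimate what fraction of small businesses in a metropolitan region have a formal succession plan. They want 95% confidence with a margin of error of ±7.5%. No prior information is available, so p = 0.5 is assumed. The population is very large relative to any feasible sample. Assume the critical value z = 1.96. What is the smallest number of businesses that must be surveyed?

171

With p = 0.5, p(1−p) = 0.25.
n = z²·p(1−p)/E² = 1.96² × 0.2500 / 0.075² = 3.8416 × 0.2500 / 0.005625 ≈ 170.74.
Rounding up gives n = 171.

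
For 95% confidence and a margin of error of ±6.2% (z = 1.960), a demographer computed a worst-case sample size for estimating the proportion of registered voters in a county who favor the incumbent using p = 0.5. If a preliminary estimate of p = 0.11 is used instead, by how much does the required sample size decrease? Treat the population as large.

Conservative (p = 0.5): n = 1.960² × 0.25 / 0.062² ≈ 249.84 → 250.
Using p = 0.11: p(1−p) = 0.0979, so n = 1.960² × 0.0979 / 0.062² ≈ 97.84 → 98.
Reduction: 250 − 98 = 152.

152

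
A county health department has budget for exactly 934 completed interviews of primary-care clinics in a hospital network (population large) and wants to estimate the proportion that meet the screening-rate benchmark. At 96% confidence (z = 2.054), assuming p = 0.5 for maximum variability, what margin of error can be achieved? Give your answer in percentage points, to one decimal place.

3.4

SE(p̂) = √[p(1−p)/n] = √[0.2500/934] = 0.01636.
E = z × SE = 2.054 × 0.01636 = 0.03360, or 3.4 percentage points.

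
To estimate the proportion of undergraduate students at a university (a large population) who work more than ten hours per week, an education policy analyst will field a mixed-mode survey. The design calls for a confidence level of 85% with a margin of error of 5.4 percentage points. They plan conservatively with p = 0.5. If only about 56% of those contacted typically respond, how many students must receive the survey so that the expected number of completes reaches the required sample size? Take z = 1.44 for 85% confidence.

318

Completed interviews needed: n₀ = 1.44² × 0.2500 / 0.054² ≈ 177.78 → 178.
At a 56% response rate, contacts needed = 178 / 0.56 ≈ 317.86 → 318.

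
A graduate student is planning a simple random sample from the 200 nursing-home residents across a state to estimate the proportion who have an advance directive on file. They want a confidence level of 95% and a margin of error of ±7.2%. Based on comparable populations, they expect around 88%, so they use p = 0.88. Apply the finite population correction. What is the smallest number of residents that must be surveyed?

For 95% confidence, z = 1.960.
Unadjusted: n₀ = 1.960² × 0.88 × 0.12 / 0.072² ≈ 78.25, so n₀ = 79.
Finite population correction with N = 200: n = n₀ / (1 + (n₀−1)/N) = 79 / (1 + 78/200) = 79 / 1.3900 ≈ 56.83.
Rounding up, n = 57.

57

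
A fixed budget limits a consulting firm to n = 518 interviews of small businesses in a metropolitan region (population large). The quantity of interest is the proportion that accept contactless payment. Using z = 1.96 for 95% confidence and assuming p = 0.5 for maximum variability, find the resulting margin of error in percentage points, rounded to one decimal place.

4.3

SE(p̂) = √[p(1−p)/n] = √[0.2500/518] = 0.02197.
E = z × SE = 1.96 × 0.02197 = 0.04306, or 4.3 percentage points.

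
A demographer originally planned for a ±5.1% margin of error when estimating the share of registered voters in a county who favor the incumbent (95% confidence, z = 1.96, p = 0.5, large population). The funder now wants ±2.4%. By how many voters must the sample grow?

1298

At ±5.1%: n = 1.96² × 0.2500 / 0.051² ≈ 369.24 → 370.
At ±2.4%: n = 1.96² × 0.2500 / 0.024² ≈ 1667.36 → 1668.
Additional respondents: 1668 − 370 = 1298.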